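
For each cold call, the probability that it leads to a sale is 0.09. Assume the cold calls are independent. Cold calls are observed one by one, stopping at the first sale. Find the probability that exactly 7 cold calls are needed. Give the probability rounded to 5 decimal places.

0.05111

Geometric (trials to first success), p = 0.09.
P(Y = 7) = (1−p)^6 · p = 0.56787 · 0.09 = 0.0511082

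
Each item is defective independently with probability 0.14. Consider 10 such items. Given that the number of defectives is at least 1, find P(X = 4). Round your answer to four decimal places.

0.0419

X ~ Binomial(10, 0.14). Want P(X=4 | X≥1) = P(X=4) / P(X≥1).
P(X=4) = C(10,4)·0.14^4·0.86^6 = 0.032638
P(X≥1) = 1 − 0.221302 = 0.778698
Ratio = 0.032638 / 0.778698 = 0.041913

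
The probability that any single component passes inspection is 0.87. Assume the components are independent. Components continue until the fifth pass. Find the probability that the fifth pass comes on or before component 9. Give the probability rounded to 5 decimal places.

Finishing within 9 components ⇔ at least 5 successes in the first 9. With X ~ Binomial(9, 0.87), P(Y ≤ 9) = 1 − P(X ≤ 4).
  k=0: C(9,0)·0.87^0·0.13^9 = 0.0000000
  k=1: C(9,1)·0.87^1·0.13^8 = 0.0000006
  k=2: C(9,2)·0.87^2·0.13^7 = 0.0000171
  k=3: C(9,3)·0.87^3·0.13^6 = 0.0002670
  k=4: C(9,4)·0.87^4·0.13^5 = 0.0026802
1 − 0.0029649 = 0.9970351

0.99704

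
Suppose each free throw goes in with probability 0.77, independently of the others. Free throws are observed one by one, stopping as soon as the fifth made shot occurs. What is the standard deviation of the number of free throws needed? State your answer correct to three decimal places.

1.393

Y = total free throws until the fifth success; negative binomial with r=5, p=0.77.
SD(Y) = √[r(1−p)/p²] = √(1.93962) = 1.39270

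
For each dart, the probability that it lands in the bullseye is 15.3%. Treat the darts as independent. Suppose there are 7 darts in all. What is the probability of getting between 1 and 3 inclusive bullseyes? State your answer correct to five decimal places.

X ~ Binomial(7, 0.153); P(1 ≤ X ≤ 3) = Σ C(7,k) p^k (1−p)^(7−k) over k:
  k=1: C(7,1)·0.153^1·0.847^6 = 0.3954485
  k=2: C(7,2)·0.153^2·0.847^5 = 0.2142985
  k=3: C(7,3)·0.153^3·0.847^4 = 0.0645173
Total = 0.6742643

0.67426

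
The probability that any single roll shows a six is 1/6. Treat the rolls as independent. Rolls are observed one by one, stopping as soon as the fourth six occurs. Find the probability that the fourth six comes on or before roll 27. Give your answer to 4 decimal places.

0.6809

Finishing within 27 rolls ⇔ at least 4 successes in the first 27. With X ~ Binomial(27, 0.166667), P(Y ≤ 27) = 1 − P(X ≤ 3).
  k=0: C(27,0)·0.166667^0·0.833333^27 = 0.007280
  k=1: C(27,1)·0.166667^1·0.833333^26 = 0.039310
  k=2: C(27,2)·0.166667^2·0.833333^25 = 0.102205
  k=3: C(27,3)·0.166667^3·0.833333^24 = 0.170342
1 − 0.319137 = 0.680863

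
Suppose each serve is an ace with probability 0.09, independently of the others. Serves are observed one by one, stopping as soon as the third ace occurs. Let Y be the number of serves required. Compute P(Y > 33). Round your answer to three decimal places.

0.420

Needing more than 33 serves ⇔ fewer than 3 successes in the first 33. With X ~ Binomial(33, 0.09), P(Y > 33) = P(X ≤ 2).
  k=0: C(33,0)·0.09^0·0.91^33 = 0.04450
  k=1: C(33,1)·0.09^1·0.91^32 = 0.14524
  k=2: C(33,2)·0.09^2·0.91^31 = 0.22983
P(X ≤ 2) = 0.41957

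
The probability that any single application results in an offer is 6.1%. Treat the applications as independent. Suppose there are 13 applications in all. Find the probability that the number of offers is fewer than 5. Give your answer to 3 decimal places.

0.999

X ~ Binomial(13, 0.061); P(X ≤ 4) = Σ C(13,k) p^k (1−p)^(13−k) over k:
  k=0: C(13,0)·0.061^0·0.939^13 = 0.44122
  k=1: C(13,1)·0.061^1·0.939^12 = 0.37261
  k=2: C(13,2)·0.061^2·0.939^11 = 0.14524
  k=3: C(13,3)·0.061^3·0.939^10 = 0.03459
  k=4: C(13,4)·0.061^4·0.939^9 = 0.00562
Total = 0.99928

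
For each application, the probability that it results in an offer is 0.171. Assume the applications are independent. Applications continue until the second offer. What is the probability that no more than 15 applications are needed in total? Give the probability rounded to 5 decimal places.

Finishing within 15 applications ⇔ at least 2 successes in the first 15. With X ~ Binomial(15, 0.171), P(Y ≤ 15) = 1 − P(X ≤ 1).
  k=0: C(15,0)·0.171^0·0.829^15 = 0.0600230
  k=1: C(15,1)·0.171^1·0.829^14 = 0.1857166
1 − 0.2457397 = 0.7542603

0.75426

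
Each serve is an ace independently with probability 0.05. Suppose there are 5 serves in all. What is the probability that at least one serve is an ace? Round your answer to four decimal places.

P(at least one) = 1 − P(none) = 1 − (1 − 0.05)^5
= 1 − 0.773781 = 0.226219

0.2262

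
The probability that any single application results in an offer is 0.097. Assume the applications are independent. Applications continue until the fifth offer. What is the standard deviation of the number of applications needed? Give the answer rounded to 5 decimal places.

21.90570

Y = total applications until the fifth success; negative binomial with r=5, p=0.097.
SD(Y) = √[r(1−p)/p²] = √(479.8597088) = 21.9057004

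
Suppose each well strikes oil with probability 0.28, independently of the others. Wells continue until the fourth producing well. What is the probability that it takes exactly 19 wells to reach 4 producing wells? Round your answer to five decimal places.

Y = trial on which the fourth success occurs; negative binomial, r=4, p=0.28.
P(Y=19) = C(18,3) · p^4 · (1−p)^15
= 816 · 0.0061466 · 0.0072442 = 0.0363337

0.03633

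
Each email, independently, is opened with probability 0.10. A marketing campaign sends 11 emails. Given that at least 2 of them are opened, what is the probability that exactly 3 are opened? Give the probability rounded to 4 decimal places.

0.2347

X ~ Binomial(11, 0.10). Want P(X=3 | X≥2) = P(X=3) / P(X≥2).
P(X=3) = C(11,3)·0.10^3·0.90^8 = 0.071027
P(X≥2) = 1 − 0.313811 − 0.383546 = 0.302643
Ratio = 0.071027 / 0.302643 = 0.234689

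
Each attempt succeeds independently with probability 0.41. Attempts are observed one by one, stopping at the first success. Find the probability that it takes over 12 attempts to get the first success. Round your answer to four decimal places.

Y = number of attempts to the first success; geometric, p = 0.41.
P(Y > 12) = P(first 12 all fail) = (1−p)^12 = 0.001779

0.0018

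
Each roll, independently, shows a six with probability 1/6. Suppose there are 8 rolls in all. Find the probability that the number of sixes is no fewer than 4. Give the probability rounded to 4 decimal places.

0.0307

X ~ Binomial(8, 0.166667); P(X ≥ 4) = Σ C(8,k) p^k (1−p)^(8−k) over k:
  k=4: C(8,4)·0.166667^4·0.833333^4 = 0.026048
  k=5: C(8,5)·0.166667^5·0.833333^3 = 0.004168
  k=6: C(8,6)·0.166667^6·0.833333^2 = 0.000417
  k=7: C(8,7)·0.166667^7·0.833333^1 = 0.000024
  k=8: C(8,8)·0.166667^8·0.833333^0 = 0.000001
Total = 0.030656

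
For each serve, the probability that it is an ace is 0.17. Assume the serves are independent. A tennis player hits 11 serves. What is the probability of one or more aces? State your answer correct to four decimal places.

P(at least one) = 1 − P(none) = 1 − (1 − 0.17)^11
= 1 − 0.128783 = 0.871217

0.8712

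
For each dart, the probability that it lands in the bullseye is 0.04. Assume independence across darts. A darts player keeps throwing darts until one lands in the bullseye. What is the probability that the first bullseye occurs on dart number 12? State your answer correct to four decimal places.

0.0255

Geometric (trials to first success), p = 0.04.
P(Y = 12) = (1−p)^11 · p = 0.63824 · 0.04 = 0.025530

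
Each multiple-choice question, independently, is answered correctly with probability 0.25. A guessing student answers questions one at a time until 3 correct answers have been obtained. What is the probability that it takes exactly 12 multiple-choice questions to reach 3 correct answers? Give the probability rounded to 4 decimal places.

0.0645

Y = trial on which the third success occurs; negative binomial, r=3, p=0.25.
P(Y=12) = C(11,2) · p^3 · (1−p)^9
= 55 · 0.015625 · 0.075085 = 0.064526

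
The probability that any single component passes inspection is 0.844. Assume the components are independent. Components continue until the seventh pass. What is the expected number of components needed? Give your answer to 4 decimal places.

8.2938

Y = total components until the seventh success; negative binomial with r=7, p=0.844.
E[Y] = r / p = 7 / 0.844 = 8.293839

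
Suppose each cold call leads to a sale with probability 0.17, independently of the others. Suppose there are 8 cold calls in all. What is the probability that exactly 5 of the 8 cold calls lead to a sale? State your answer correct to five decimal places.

X ~ Binomial(n=8, p=0.17).
P(X=5) = C(8,5) · p^5 · (1−p)^3
= 56 · 0.00014199 · 0.57179 = 0.0045464

0.00455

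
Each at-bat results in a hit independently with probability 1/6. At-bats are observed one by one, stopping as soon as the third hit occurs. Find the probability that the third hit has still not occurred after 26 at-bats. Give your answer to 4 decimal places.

0.1677

Needing more than 26 at-bats ⇔ fewer than 3 successes in the first 26. With X ~ Binomial(26, 0.166667), P(Y > 26) = P(X ≤ 2).
  k=0: C(26,0)·0.166667^0·0.833333^26 = 0.008735
  k=1: C(26,1)·0.166667^1·0.833333^25 = 0.045425
  k=2: C(26,2)·0.166667^2·0.833333^24 = 0.113561
P(X ≤ 2) = 0.167722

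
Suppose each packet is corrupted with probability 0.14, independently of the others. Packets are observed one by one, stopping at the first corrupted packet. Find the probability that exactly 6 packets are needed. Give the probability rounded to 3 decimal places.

Geometric (trials to first success), p = 0.14.
P(Y = 6) = (1−p)^5 · p = 0.47043 · 0.14 = 0.06586

0.066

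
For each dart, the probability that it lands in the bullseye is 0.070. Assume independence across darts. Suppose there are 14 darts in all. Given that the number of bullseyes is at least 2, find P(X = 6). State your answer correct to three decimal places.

X ~ Binomial(14, 0.07). Want P(X=6 | X≥2) = P(X=6) / P(X≥2).
P(X=6) = C(14,6)·0.07^6·0.93^8 = 0.00020
P(X≥2) = 1 − 0.36204 − 0.38151 = 0.25645
Ratio = 0.00020 / 0.25645 = 0.00077

0.001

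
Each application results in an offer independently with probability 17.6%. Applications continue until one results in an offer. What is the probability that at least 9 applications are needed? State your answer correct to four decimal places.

Y = number of applications to the first success; geometric, p = 0.176.
P(Y > 8) = P(first 8 all fail) = (1−p)^8 = 0.212529

0.2125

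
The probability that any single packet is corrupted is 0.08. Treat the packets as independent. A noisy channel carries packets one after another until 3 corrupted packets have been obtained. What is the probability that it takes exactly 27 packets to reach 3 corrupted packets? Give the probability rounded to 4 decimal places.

0.0225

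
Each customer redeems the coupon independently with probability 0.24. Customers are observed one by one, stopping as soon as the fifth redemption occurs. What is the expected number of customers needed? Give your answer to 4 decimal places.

20.8333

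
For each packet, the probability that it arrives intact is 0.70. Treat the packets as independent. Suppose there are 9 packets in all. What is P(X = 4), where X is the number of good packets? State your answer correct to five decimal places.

0.07351

X ~ Binomial(n=9, p=0.70).
P(X=4) = C(9,4) · p^4 · (1−p)^5
= 126 · 0.2401 · 0.00243 = 0.0735138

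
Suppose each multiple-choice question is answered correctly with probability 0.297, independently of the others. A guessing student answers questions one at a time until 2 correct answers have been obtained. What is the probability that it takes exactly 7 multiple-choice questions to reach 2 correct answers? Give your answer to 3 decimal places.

0.091

Y = trial on which the second success occurs; negative binomial, r=2, p=0.297.
P(Y=7) = C(6,1) · p^2 · (1−p)^5
= 6 · 0.088209 · 0.1717 = 0.09087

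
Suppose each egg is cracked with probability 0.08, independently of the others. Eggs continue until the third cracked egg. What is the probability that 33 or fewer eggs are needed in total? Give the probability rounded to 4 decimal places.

Finishing within 33 eggs ⇔ at least 3 successes in the first 33. With X ~ Binomial(33, 0.08), P(Y ≤ 33) = 1 − P(X ≤ 2).
  k=0: C(33,0)·0.08^0·0.92^33 = 0.063826
  k=1: C(33,1)·0.08^1·0.92^32 = 0.183153
  k=2: C(33,2)·0.08^2·0.92^31 = 0.254822
1 − 0.501801 = 0.498199

0.4982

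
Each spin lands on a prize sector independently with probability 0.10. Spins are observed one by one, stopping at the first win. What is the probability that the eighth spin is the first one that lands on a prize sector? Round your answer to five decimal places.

Geometric (trials to first success), p = 0.10.
P(Y = 8) = (1−p)^7 · p = 0.4783 · 0.10 = 0.0478297

0.04783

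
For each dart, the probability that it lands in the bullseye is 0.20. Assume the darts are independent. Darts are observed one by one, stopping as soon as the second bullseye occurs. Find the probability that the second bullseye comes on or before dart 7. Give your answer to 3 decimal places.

0.423

Finishing within 7 darts ⇔ at least 2 successes in the first 7. With X ~ Binomial(7, 0.20), P(Y ≤ 7) = 1 − P(X ≤ 1).
  k=0: C(7,0)·0.20^0·0.80^7 = 0.20972
  k=1: C(7,1)·0.20^1·0.80^6 = 0.36700
1 − 0.57672 = 0.42328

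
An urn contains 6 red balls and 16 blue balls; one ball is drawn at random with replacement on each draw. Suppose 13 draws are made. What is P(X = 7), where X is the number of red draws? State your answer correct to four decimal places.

0.0285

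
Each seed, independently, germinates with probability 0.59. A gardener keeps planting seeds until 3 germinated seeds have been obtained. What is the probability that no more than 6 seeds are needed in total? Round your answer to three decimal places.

0.807

Finishing within 6 seeds ⇔ at least 3 successes in the first 6. With X ~ Binomial(6, 0.59), P(Y ≤ 6) = 1 − P(X ≤ 2).
  k=0: C(6,0)·0.59^0·0.41^6 = 0.00475
  k=1: C(6,1)·0.59^1·0.41^5 = 0.04101
  k=2: C(6,2)·0.59^2·0.41^4 = 0.14755
1 − 0.19331 = 0.80669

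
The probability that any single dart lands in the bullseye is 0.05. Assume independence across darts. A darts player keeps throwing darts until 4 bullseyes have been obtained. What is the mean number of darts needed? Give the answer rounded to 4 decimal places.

80.0000

Y = total darts until the fourth success; negative binomial with r=4, p=0.05.
E[Y] = r / p = 4 / 0.05 = 80.000000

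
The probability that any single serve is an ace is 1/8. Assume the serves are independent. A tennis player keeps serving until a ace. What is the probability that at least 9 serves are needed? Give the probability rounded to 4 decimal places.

Y = number of serves to the first success; geometric, p = 0.125.
P(Y > 8) = P(first 8 all fail) = (1−p)^8 = 0.343609

0.3436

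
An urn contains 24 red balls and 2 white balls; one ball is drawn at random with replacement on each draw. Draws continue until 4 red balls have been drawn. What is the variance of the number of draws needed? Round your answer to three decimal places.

0.361

Y = total draws until the fourth success; negative binomial with r=4, p=0.923077.
Var(Y) = r(1−p)/p² = 4·0.076923 / 0.923077² = 0.36111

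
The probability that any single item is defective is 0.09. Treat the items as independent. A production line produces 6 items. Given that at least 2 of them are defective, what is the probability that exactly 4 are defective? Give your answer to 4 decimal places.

X ~ Binomial(6, 0.09). Want P(X=4 | X≥2) = P(X=4) / P(X≥2).
P(X=4) = C(6,4)·0.09^4·0.91^2 = 0.000815
P(X≥2) = 1 − 0.567869 − 0.336977 = 0.095153
Ratio = 0.000815 / 0.095153 = 0.008565

0.0086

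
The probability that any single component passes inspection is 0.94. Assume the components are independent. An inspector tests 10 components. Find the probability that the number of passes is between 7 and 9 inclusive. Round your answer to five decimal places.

X ~ Binomial(10, 0.94); P(7 ≤ X ≤ 9) = Σ C(10,k) p^k (1−p)^(10−k) over k:
  k=7: C(10,7)·0.94^7·0.06^3 = 0.0168085
  k=8: C(10,8)·0.94^8·0.06^2 = 0.0987502
  k=9: C(10,9)·0.94^9·0.06^1 = 0.3437969
Total = 0.4593556

0.45936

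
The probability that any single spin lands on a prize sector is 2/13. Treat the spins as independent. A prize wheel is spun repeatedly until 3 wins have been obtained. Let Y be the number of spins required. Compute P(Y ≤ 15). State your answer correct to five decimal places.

0.41255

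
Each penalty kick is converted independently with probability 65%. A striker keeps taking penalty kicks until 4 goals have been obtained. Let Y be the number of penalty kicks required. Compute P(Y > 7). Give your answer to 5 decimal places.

0.19985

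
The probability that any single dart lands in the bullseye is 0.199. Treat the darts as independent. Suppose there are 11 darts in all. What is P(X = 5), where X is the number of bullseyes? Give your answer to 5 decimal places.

0.03808

X ~ Binomial(n=11, p=0.199).
P(X=5) = C(11,5) · p^5 · (1−p)^6
= 462 · 0.00031208 · 0.26412 = 0.0380805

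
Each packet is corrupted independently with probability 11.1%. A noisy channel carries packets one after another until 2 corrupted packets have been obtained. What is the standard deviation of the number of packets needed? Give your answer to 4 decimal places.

12.0128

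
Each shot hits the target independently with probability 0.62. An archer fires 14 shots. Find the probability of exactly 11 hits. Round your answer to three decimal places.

0.104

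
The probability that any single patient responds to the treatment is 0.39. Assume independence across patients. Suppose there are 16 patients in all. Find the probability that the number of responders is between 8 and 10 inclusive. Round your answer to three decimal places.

X ~ Binomial(16, 0.39); P(8 ≤ X ≤ 10) = Σ C(16,k) p^k (1−p)^(16−k) over k:
  k=8: C(16,8)·0.39^8·0.61^8 = 0.13205
  k=9: C(16,9)·0.39^9·0.61^7 = 0.07504
  k=10: C(16,10)·0.39^10·0.61^6 = 0.03359
Total = 0.24068

0.241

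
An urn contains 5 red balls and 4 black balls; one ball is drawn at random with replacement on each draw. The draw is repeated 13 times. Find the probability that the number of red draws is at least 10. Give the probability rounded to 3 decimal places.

0.100

X ~ Binomial(13, 0.555556); P(X ≥ 10) = Σ C(13,k) p^k (1−p)^(13−k) over k:
  k=10: C(13,10)·0.555556^10·0.444444^3 = 0.07032
  k=11: C(13,11)·0.555556^11·0.444444^2 = 0.02397
  k=12: C(13,12)·0.555556^12·0.444444^1 = 0.00499
  k=13: C(13,13)·0.555556^13·0.444444^0 = 0.00048
Total = 0.09977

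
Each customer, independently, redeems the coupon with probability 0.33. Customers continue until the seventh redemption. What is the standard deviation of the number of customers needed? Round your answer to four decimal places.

6.5625

Y = total customers until the seventh success; negative binomial with r=7, p=0.33.
SD(Y) = √[r(1−p)/p²] = √(43.067034) = 6.562548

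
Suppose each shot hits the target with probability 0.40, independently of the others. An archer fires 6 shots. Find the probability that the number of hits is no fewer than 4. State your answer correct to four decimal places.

X ~ Binomial(6, 0.40); P(X ≥ 4) = Σ C(6,k) p^k (1−p)^(6−k) over k:
  k=4: C(6,4)·0.40^4·0.60^2 = 0.138240
  k=5: C(6,5)·0.40^5·0.60^1 = 0.036864
  k=6: C(6,6)·0.40^6·0.60^0 = 0.004096
Total = 0.179200

0.1792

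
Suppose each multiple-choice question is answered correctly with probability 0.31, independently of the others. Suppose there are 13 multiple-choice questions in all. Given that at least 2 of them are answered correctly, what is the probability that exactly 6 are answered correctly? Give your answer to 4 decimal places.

X ~ Binomial(13, 0.31). Want P(X=6 | X≥2) = P(X=6) / P(X≥2).
P(X=6) = C(13,6)·0.31^6·0.69^7 = 0.113405
P(X≥2) = 1 − 0.008036 − 0.046935 = 0.945029
Ratio = 0.113405 / 0.945029 = 0.120001

0.1200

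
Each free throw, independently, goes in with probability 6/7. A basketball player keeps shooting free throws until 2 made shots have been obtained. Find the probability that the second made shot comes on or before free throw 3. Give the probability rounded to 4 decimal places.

Finishing within 3 free throws ⇔ at least 2 successes in the first 3. With X ~ Binomial(3, 0.857143), P(Y ≤ 3) = 1 − P(X ≤ 1).
  k=0: C(3,0)·0.857143^0·0.142857^3 = 0.002915
  k=1: C(3,1)·0.857143^1·0.142857^2 = 0.052478
1 − 0.055394 = 0.944606

0.9446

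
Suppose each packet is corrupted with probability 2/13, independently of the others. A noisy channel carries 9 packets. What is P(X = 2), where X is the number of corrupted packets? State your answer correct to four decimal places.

X ~ Binomial(n=9, p=0.153846).
P(X=2) = C(9,2) · p^2 · (1−p)^7
= 36 · 0.023669 · 0.31056 = 0.264619

0.2646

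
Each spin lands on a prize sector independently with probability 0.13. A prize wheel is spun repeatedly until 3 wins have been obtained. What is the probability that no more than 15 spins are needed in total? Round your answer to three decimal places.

0.308

Finishing within 15 spins ⇔ at least 3 successes in the first 15. With X ~ Binomial(15, 0.13), P(Y ≤ 15) = 1 − P(X ≤ 2).
  k=0: C(15,0)·0.13^0·0.87^15 = 0.12382
  k=1: C(15,1)·0.13^1·0.87^14 = 0.27753
  k=2: C(15,2)·0.13^2·0.87^13 = 0.29029
1 − 0.69163 = 0.30837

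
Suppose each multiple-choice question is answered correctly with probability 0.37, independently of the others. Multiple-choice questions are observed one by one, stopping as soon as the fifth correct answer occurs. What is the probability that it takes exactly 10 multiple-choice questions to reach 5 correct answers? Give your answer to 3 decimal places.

0.087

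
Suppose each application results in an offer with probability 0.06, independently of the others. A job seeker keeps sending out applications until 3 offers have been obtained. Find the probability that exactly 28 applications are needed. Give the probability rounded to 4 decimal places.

Y = trial on which the third success occurs; negative binomial, r=3, p=0.06.
P(Y=28) = C(27,2) · p^3 · (1−p)^25
= 351 · 0.000216 · 0.21291 = 0.016142

0.0161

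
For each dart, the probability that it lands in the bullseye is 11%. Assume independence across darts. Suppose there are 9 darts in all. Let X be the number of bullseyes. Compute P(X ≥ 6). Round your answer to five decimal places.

0.00011

X ~ Binomial(9, 0.11); P(X ≥ 6) = Σ C(9,k) p^k (1−p)^(9−k) over k:
  k=6: C(9,6)·0.11^6·0.89^3 = 0.0001049
  k=7: C(9,7)·0.11^7·0.89^2 = 0.0000056
  k=8: C(9,8)·0.11^8·0.89^1 = 0.0000002
  k=9: C(9,9)·0.11^9·0.89^0 = 0.0000000
Total = 0.0001106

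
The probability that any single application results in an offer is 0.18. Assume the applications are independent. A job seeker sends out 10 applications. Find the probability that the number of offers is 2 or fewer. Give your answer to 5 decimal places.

0.73720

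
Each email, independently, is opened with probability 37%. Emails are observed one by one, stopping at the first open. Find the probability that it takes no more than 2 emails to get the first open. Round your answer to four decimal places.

0.6031

Y = number of emails to the first success; geometric, p = 0.37.
P(Y ≤ 2) = 1 − (1−p)^2 = 1 − 0.396900 = 0.603100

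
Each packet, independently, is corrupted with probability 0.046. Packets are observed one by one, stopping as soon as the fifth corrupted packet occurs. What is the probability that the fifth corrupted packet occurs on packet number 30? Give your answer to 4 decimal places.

Y = trial on which the fifth success occurs; negative binomial, r=5, p=0.046.
P(Y=30) = C(29,4) · p^5 · (1−p)^25
= 23751 · 2.0596e-07 · 0.30811 = 0.001507

0.0015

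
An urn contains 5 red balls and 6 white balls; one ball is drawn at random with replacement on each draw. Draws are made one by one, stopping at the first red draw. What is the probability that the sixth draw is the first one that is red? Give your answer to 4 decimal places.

0.0219

Geometric (trials to first success), p = 0.454545.
P(Y = 6) = (1−p)^5 · p = 0.048283 · 0.454545 = 0.021947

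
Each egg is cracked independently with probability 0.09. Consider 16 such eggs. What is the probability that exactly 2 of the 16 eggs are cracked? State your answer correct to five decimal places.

0.25956

X ~ Binomial(n=16, p=0.09).
P(X=2) = C(16,2) · p^2 · (1−p)^14
= 120 · 0.0081 · 0.26704 = 0.2595648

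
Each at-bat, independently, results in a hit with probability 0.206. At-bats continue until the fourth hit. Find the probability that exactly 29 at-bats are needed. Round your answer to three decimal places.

Y = trial on which the fourth success occurs; negative binomial, r=4, p=0.206.
P(Y=29) = C(28,3) · p^4 · (1−p)^25
= 3276 · 0.0018008 · 0.0031298 = 0.01846

0.018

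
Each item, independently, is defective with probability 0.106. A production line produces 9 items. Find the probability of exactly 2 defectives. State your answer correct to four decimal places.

X ~ Binomial(n=9, p=0.106).
P(X=2) = C(9,2) · p^2 · (1−p)^7
= 36 · 0.011236 · 0.45642 = 0.184619

0.1846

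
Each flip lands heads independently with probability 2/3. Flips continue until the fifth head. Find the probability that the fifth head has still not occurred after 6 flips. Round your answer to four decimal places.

0.6488

Needing more than 6 flips ⇔ fewer than 5 successes in the first 6. With X ~ Binomial(6, 0.666667), P(Y > 6) = P(X ≤ 4).
  k=0: C(6,0)·0.666667^0·0.333333^6 = 0.001372
  k=1: C(6,1)·0.666667^1·0.333333^5 = 0.016461
  k=2: C(6,2)·0.666667^2·0.333333^4 = 0.082305
  k=3: C(6,3)·0.666667^3·0.333333^3 = 0.219479
  k=4: C(6,4)·0.666667^4·0.333333^2 = 0.329218
P(X ≤ 4) = 0.648834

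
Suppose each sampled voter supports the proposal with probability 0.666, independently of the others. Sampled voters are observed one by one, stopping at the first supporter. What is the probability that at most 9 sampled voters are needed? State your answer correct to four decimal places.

0.9999

Y = number of sampled voters to the first success; geometric, p = 0.666.
P(Y ≤ 9) = 1 − (1−p)^9 = 1 − 0.000052 = 0.999948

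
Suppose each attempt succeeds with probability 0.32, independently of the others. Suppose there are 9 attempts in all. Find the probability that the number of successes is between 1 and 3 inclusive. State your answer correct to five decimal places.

X ~ Binomial(9, 0.32); P(1 ≤ X ≤ 3) = Σ C(9,k) p^k (1−p)^(9−k) over k:
  k=1: C(9,1)·0.32^1·0.68^8 = 0.1316630
  k=2: C(9,2)·0.32^2·0.68^7 = 0.2478363
  k=3: C(9,3)·0.32^3·0.68^6 = 0.2721339
Total = 0.6516332

0.65163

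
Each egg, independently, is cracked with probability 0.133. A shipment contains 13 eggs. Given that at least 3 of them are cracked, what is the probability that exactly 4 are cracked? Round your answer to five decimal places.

X ~ Binomial(13, 0.133). Want P(X=4 | X≥3) = P(X=4) / P(X≥3).
P(X=4) = C(13,4)·0.133^4·0.867^9 = 0.0619276
P(X≥3) = 1 − 0.1564041 − 0.3119063 − 0.2870833 = 0.2446062
Ratio = 0.0619276 / 0.2446062 = 0.2531728

0.25317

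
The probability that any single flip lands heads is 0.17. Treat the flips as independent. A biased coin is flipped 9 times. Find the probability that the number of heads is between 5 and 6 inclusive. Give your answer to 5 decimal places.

X ~ Binomial(9, 0.17); P(5 ≤ X ≤ 6) = Σ C(9,k) p^k (1−p)^(9−k) over k:
  k=5: C(9,5)·0.17^5·0.83^4 = 0.0084904
  k=6: C(9,6)·0.17^6·0.83^3 = 0.0011593
Total = 0.0096497

0.00965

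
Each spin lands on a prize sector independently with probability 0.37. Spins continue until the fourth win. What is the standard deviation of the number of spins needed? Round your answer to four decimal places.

4.2904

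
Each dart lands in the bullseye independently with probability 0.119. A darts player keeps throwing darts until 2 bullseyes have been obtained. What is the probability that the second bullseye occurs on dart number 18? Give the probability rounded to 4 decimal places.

Y = trial on which the second success occurs; negative binomial, r=2, p=0.119.
P(Y=18) = C(17,1) · p^2 · (1−p)^16
= 17 · 0.014161 · 0.13171 = 0.031707

0.0317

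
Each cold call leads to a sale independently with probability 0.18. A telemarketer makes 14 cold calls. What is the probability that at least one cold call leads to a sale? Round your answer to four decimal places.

0.9379

P(at least one) = 1 − P(none) = 1 − (1 − 0.18)^14
= 1 − 0.062143 = 0.937857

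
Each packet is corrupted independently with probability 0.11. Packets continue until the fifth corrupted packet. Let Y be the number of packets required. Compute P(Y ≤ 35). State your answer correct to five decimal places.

Finishing within 35 packets ⇔ at least 5 successes in the first 35. With X ~ Binomial(35, 0.11), P(Y ≤ 35) = 1 − P(X ≤ 4).
  k=0: C(35,0)·0.11^0·0.89^35 = 0.0169297
  k=1: C(35,1)·0.11^1·0.89^34 = 0.0732354
  k=2: C(35,2)·0.11^2·0.89^33 = 0.1538766
  k=3: C(35,3)·0.11^3·0.89^32 = 0.2092030
  k=4: C(35,4)·0.11^4·0.89^31 = 0.2068524
1 − 0.6600971 = 0.3399029

0.33990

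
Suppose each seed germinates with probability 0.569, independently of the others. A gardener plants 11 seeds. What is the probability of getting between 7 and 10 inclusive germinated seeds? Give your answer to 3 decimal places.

X ~ Binomial(11, 0.569); P(7 ≤ X ≤ 10) = Σ C(11,k) p^k (1−p)^(11−k) over k:
  k=7: C(11,7)·0.569^7·0.431^4 = 0.21989
  k=8: C(11,8)·0.569^8·0.431^3 = 0.14515
  k=9: C(11,9)·0.569^9·0.431^2 = 0.06387
  k=10: C(11,10)·0.569^10·0.431^1 = 0.01687
Total = 0.44578

0.446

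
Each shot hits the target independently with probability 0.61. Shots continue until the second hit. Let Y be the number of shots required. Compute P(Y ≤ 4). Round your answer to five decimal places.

0.83213

Finishing within 4 shots ⇔ at least 2 successes in the first 4. With X ~ Binomial(4, 0.61), P(Y ≤ 4) = 1 − P(X ≤ 1).
  k=0: C(4,0)·0.61^0·0.39^4 = 0.0231344
  k=1: C(4,1)·0.61^1·0.39^3 = 0.1447384
1 − 0.1678728 = 0.8321272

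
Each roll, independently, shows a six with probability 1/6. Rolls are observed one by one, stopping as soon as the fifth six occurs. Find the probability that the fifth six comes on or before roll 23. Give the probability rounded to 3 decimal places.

0.335

Finishing within 23 rolls ⇔ at least 5 successes in the first 23. With X ~ Binomial(23, 0.166667), P(Y ≤ 23) = 1 − P(X ≤ 4).
  k=0: C(23,0)·0.166667^0·0.833333^23 = 0.01509
  k=1: C(23,1)·0.166667^1·0.833333^22 = 0.06944
  k=2: C(23,2)·0.166667^2·0.833333^21 = 0.15276
  k=3: C(23,3)·0.166667^3·0.833333^20 = 0.21387
  k=4: C(23,4)·0.166667^4·0.833333^19 = 0.21387
1 − 0.66502 = 0.33498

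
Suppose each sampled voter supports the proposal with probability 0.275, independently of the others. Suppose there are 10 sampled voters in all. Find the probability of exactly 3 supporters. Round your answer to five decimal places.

0.26275

X ~ Binomial(n=10, p=0.275).
P(X=3) = C(10,3) · p^3 · (1−p)^7
= 120 · 0.020797 · 0.10528 = 0.2627516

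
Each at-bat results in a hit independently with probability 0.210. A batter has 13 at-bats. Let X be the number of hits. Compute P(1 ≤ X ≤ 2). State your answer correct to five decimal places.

0.41861

X ~ Binomial(13, 0.21); P(1 ≤ X ≤ 2) = Σ C(13,k) p^k (1−p)^(13−k) over k:
  k=1: C(13,1)·0.21^1·0.79^12 = 0.1613198
  k=2: C(13,2)·0.21^2·0.79^11 = 0.2572949
Total = 0.4186147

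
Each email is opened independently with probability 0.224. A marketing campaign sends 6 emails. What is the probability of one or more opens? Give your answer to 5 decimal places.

0.78164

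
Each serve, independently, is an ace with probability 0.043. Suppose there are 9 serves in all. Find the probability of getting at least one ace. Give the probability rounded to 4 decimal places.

0.3267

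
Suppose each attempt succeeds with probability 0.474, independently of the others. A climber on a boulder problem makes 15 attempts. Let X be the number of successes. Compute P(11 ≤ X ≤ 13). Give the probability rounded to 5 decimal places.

X ~ Binomial(15, 0.474); P(11 ≤ X ≤ 13) = Σ C(15,k) p^k (1−p)^(15−k) over k:
  k=11: C(15,11)·0.474^11·0.526^4 = 0.0283555
  k=12: C(15,12)·0.474^12·0.526^3 = 0.0085174
  k=13: C(15,13)·0.474^13·0.526^2 = 0.0017712
Total = 0.0386442

0.03864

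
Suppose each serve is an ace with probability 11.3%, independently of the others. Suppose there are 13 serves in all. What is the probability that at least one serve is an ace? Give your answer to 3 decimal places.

P(at least one) = 1 − P(none) = 1 − (1 − 0.113)^13
= 1 − 0.21038 = 0.78962

0.790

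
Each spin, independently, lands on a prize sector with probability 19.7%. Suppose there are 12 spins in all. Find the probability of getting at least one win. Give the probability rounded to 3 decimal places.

P(at least one) = 1 − P(none) = 1 − (1 − 0.197)^12
= 1 − 0.07188 = 0.92812

0.928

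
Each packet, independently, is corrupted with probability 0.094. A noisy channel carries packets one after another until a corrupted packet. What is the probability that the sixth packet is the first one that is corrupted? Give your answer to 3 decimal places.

Geometric (trials to first success), p = 0.094.
P(Y = 6) = (1−p)^5 · p = 0.61044 · 0.094 = 0.05738

0.057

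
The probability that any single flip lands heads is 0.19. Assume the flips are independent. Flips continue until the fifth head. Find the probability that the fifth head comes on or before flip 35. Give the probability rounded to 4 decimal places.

Finishing within 35 flips ⇔ at least 5 successes in the first 35. With X ~ Binomial(35, 0.19), P(Y ≤ 35) = 1 − P(X ≤ 4).
  k=0: C(35,0)·0.19^0·0.81^35 = 0.000627
  k=1: C(35,1)·0.19^1·0.81^34 = 0.005144
  k=2: C(35,2)·0.19^2·0.81^33 = 0.020513
  k=3: C(35,3)·0.19^3·0.81^32 = 0.052929
  k=4: C(35,4)·0.19^4·0.81^31 = 0.099323
1 − 0.178535 = 0.821465

0.8215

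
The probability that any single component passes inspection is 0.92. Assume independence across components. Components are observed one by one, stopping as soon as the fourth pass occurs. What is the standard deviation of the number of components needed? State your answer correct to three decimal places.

Y = total components until the fourth success; negative binomial with r=4, p=0.92.
SD(Y) = √[r(1−p)/p²] = √(0.37807) = 0.61488

0.615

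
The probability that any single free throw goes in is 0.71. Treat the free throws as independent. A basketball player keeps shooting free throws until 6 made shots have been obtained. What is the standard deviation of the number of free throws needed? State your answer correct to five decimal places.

1.85787

Y = total free throws until the sixth success; negative binomial with r=6, p=0.71.
SD(Y) = √[r(1−p)/p²] = √(3.4516961) = 1.8578741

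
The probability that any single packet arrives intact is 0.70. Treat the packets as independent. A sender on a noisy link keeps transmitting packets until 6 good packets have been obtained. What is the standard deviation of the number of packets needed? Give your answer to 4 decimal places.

Y = total packets until the sixth success; negative binomial with r=6, p=0.70.
SD(Y) = √[r(1−p)/p²] = √(3.673469) = 1.916630

1.9166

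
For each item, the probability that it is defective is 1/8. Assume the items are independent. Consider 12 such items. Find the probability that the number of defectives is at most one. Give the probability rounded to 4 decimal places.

0.5467

X ~ Binomial(12, 0.125); P(X ≤ 1) = Σ C(12,k) p^k (1−p)^(12−k) over k:
  k=0: C(12,0)·0.125^0·0.875^12 = 0.201417
  k=1: C(12,1)·0.125^1·0.875^11 = 0.345287
Total = 0.546704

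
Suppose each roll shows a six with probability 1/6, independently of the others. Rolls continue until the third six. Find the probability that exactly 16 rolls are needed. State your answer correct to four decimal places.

0.0454

Y = trial on which the third success occurs; negative binomial, r=3, p=0.166667.
P(Y=16) = C(15,2) · p^3 · (1−p)^13
= 105 · 0.0046296 · 0.093464 = 0.045434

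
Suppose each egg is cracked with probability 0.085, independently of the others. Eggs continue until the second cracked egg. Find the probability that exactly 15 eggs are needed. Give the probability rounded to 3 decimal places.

0.032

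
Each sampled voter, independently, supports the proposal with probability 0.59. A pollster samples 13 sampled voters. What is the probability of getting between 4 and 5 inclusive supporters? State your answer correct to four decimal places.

0.1018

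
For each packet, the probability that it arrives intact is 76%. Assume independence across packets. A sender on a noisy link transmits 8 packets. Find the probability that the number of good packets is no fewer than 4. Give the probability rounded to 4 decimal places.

0.9770

X ~ Binomial(8, 0.76); P(X ≥ 4) = Σ C(8,k) p^k (1−p)^(8−k) over k:
  k=4: C(8,4)·0.76^4·0.24^4 = 0.077481
  k=5: C(8,5)·0.76^5·0.24^3 = 0.196286
  k=6: C(8,6)·0.76^6·0.24^2 = 0.310786
  k=7: C(8,7)·0.76^7·0.24^1 = 0.281188
  k=8: C(8,8)·0.76^8·0.24^0 = 0.111303
Total = 0.977045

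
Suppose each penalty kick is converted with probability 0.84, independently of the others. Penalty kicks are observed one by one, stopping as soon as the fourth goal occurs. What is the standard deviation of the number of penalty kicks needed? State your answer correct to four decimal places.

Y = total penalty kicks until the fourth success; negative binomial with r=4, p=0.84.
SD(Y) = √[r(1−p)/p²] = √(0.907029) = 0.952381

0.9524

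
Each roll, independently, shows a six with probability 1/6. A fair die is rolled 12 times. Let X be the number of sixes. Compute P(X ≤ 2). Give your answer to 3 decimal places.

X ~ Binomial(12, 0.166667); P(X ≤ 2) = Σ C(12,k) p^k (1−p)^(12−k) over k:
  k=0: C(12,0)·0.166667^0·0.833333^12 = 0.11216
  k=1: C(12,1)·0.166667^1·0.833333^11 = 0.26918
  k=2: C(12,2)·0.166667^2·0.833333^10 = 0.29609
Total = 0.67743

0.677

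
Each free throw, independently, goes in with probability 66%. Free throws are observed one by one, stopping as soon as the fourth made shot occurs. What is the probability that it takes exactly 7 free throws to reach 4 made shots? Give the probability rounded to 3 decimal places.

0.149

Y = trial on which the fourth success occurs; negative binomial, r=4, p=0.66.
P(Y=7) = C(6,3) · p^4 · (1−p)^3
= 20 · 0.18975 · 0.039304 = 0.14916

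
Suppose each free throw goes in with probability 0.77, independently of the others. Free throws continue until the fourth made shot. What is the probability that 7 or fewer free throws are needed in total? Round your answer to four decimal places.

0.9464

Finishing within 7 free throws ⇔ at least 4 successes in the first 7. With X ~ Binomial(7, 0.77), P(Y ≤ 7) = 1 − P(X ≤ 3).
  k=0: C(7,0)·0.77^0·0.23^7 = 0.000034
  k=1: C(7,1)·0.77^1·0.23^6 = 0.000798
  k=2: C(7,2)·0.77^2·0.23^5 = 0.008014
  k=3: C(7,3)·0.77^3·0.23^4 = 0.044715
1 − 0.053561 = 0.946439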